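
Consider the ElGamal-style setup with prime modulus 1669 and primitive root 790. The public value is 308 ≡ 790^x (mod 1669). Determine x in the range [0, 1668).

810

Baby-step giant-step with m = ceil(sqrt(1668)) = 41.
Baby table (790^j mod 1669 for j=0..40):
  0:1  1:790  2:1563  3:1379  4:1222  5:698  6:650  7:1117
  8:1198  9:97  10:1525  11:1401  12:243  13:35  14:946  15:1297
  16:1533  17:1045  18:1064  19:1053  20:708  21:205  22:57  23:1636
  24:634  25:160  26:1225  27:1399  28:332  29:247  30:1526  31:522
  32:137  33:1414  34:499  35:326  36:514  37:493  38:593  39:1150
  40:564
Giant step factor: 790^(-41) ≡ 1616 (mod 1669).
Scan 308·1616^i mod 1669 for i = 0, 1, …:
  i=0: 308   i=1: 366   i=2: 630   i=3: 1659
  i=4: 530   i=5: 283   i=6: 22   i=7: 503
  i=8: 45   i=9: 953     …   i=18: 494
  i=19: 522
Match at i=19, j=31: x = 19·41 + 31 = 810.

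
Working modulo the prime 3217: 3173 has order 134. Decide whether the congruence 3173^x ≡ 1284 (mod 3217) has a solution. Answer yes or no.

1284 ∈ ⟨3173⟩ iff 1284^134 ≡ 1 (mod 3217), since |⟨3173⟩| = 134.
1284^134 mod 3217 = 2765.
Since 2765 ≠ 1, 1284 does not lie in the subgroup.

no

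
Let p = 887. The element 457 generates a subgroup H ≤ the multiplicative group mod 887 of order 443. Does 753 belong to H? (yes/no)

yes

753 ∈ ⟨457⟩ iff 753^443 ≡ 1 (mod 887), since |⟨457⟩| = 443.
753^443 mod 887 = 1.
Since 1 = 1, 753 lies in the subgroup.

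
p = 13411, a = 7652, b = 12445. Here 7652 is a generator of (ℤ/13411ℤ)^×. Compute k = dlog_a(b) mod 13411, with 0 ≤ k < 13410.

Baby-step giant-step with m = ceil(sqrt(13410)) = 116.
Baby table (7652^j mod 13411 for j=0..115):
  0:1  1:7652  2:678  3:11410  4:3710  5:11244  6:7523  7:5984
  8:4414  9:7030  10:2039  11:5435  12:1109  13:10316  14:886  15:7117
  16:10624  17:10777  18:1365  19:11222  20:111  21:4479  22:8203  23:5876
  24:9480  25:861  26:3571  27:7085  28:7158  29:2492  30:11753  31:13201
  32:2400  33:5141  34:4469  35:12149  36:12507  37:2668  38:3994  39:11830
  40:12321  41:962  42:11996  43:8508  44:6222  45:1694  46:7462  47:8597
  48:3289  49:8392  50:3716  51:3512  52:11591  53:7389  54:13263  55:7439
  56:6944  57:1106  58:771  59:12263  60:13120  61:12905  62:3867  63:5618
  64:6681  65:280  66:10211  67:2086  68:2982  69:6153  70:10146  71:913
  72:12556  73:2108  74:10394  75:7658  76:6357  77:2067  78:5115  79:6682
  80:7932  81:10889  82:85  83:6692  84:3986  85:4258  86:6897  87:3559
  88:9138  89:12433  90:13093  91:7466  92:12383  93:6001  94:388  95:5145
  96:8255  97:1450  98:4503  99:4097  100:8737  101:1689  102:9435  103:5207
  104:13294  105:3253  106:1140  107:6130  108:8493  109:12141  110:4935  111:10655
  112:6591  113:8972  114:2835  115:7833
Giant step factor: 7652^(-116) ≡ 12346 (mod 13411).
Scan 12445·12346^i mod 13411 for i = 0, 1, …:
  i=0: 12445   i=1: 9554   i=2: 3939   i=3: 2608
  i=4: 11968   i=5: 7941   i=6: 5176   i=7: 12892
  i=8: 2884   i=9: 13070     …   i=49: 3023
  i=50: 12556
Match at i=50, j=72: k = 50·116 + 72 = 5872.

5872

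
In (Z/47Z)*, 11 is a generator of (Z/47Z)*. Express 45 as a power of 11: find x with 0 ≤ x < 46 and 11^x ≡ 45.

Successive powers of 11 modulo 47:
  11^0=1  11^1=11  11^2=27  11^3=15  11^4=24  11^5=29
  11^6=37  11^7=31  11^8=12  11^9=38  11^10=42  11^11=39
  11^12=6  11^13=19  11^14=21  11^15=43  11^16=3  11^17=33
  11^18=34  11^19=45
So 11^19 ≡ 45 (mod 47), giving x = 19.

19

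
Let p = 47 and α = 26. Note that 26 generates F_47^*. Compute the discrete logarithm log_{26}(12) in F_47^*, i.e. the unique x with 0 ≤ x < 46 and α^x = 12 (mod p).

Baby-step giant-step with m = ceil(sqrt(46)) = 7.
Baby table (26^j mod 47 for j=0..6):
  0:1  1:26  2:18  3:45  4:42  5:11  6:4
Giant step factor: 26^(-7) ≡ 33 (mod 47).
Scan 12·33^i mod 47 for i = 0, 1, …:
  i=0: 12   i=1: 20   i=2: 2   i=3: 19
  i=4: 16   i=5: 11
Match at i=5, j=5: x = 5·7 + 5 = 40.

40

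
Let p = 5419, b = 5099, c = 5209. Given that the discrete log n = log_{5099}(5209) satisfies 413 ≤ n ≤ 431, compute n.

Compute 5099^413 mod 5419 = 4105, then multiply by 5099 repeatedly:
  5099^413=4105  5099^414=3217  5099^415=170  5099^416=5209
Found 5209 at exponent 416.

416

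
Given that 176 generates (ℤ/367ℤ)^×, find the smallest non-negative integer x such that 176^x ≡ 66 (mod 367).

340

Baby-step giant-step with m = ceil(sqrt(366)) = 20.
Baby table (176^j mod 367 for j=0..19):
  0:1  1:176  2:148  3:358  4:251  5:136  6:81  7:310
  8:244  9:5  10:146  11:6  12:322  13:154  14:313  15:38
  16:82  17:119  18:25  19:363
Giant step factor: 176^(-20) ≡ 208 (mod 367).
Scan 66·208^i mod 367 for i = 0, 1, …:
  i=0: 66   i=1: 149   i=2: 164   i=3: 348
  i=4: 85   i=5: 64   i=6: 100   i=7: 248
  i=8: 204   i=9: 227     …   i=16: 30
  i=17: 1
Match at i=17, j=0: x = 17·20 + 0 = 340.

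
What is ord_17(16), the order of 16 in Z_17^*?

2

The order of 16 must divide p − 1 = 16 = 2^4.
Divisors: 1, 2, 4, 8, 16.
Check each in increasing order: 16^1 ≡ 16;  16^2 ≡ 1.
Smallest exponent giving 1 is 2.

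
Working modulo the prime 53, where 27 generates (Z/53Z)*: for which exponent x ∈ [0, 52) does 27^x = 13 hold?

Successive powers of 27 modulo 53:
  27^0=1  27^1=27  27^2=40  27^3=20  27^4=10  27^5=5
  27^6=29  27^7=41  27^8=47  27^9=50  27^10=25  27^11=39
  27^12=46  27^13=23  27^14=38  27^15=19  27^16=36  27^17=18
  27^18=9  27^19=31  27^20=42  27^21=21  27^22=37  27^23=45
  27^24=49  27^25=51  27^26=52  27^27=26  27^28=13
So 27^28 ≡ 13 (mod 53), giving x = 28.

28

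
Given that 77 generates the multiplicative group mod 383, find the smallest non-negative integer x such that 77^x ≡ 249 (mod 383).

357

Baby-step giant-step with m = ceil(sqrt(382)) = 20.
Baby table (77^j mod 383 for j=0..19):
  0:1  1:77  2:184  3:380  4:152  5:214  6:9  7:310
  8:124  9:356  10:219  11:11  12:81  13:109  14:350  15:140
  16:56  17:99  18:346  19:215
Giant step factor: 77^(-20) ≡ 49 (mod 383).
Scan 249·49^i mod 383 for i = 0, 1, …:
  i=0: 249   i=1: 328   i=2: 369   i=3: 80
  i=4: 90   i=5: 197   i=6: 78   i=7: 375
  i=8: 374   i=9: 325     …   i=16: 88
  i=17: 99
Match at i=17, j=17: x = 17·20 + 17 = 357.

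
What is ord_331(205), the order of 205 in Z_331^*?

110

The order of 205 must divide p − 1 = 330 = 2 · 3 · 5 · 11.
Divisors: 1, 2, 3, 5, 6, 10, 11, 15, 22, 30, 33, 55, 66, 110, 165, 330.
Check each in increasing order: 205^1 ≡ 205;  205^2 ≡ 319;  205^3 ≡ 188;  205^5 ≡ 61;  205^6 ≡ 258;  205^10 ≡ 80;  205^11 ≡ 181;  205^15 ≡ 246;  205^22 ≡ 323;  205^30 ≡ 274;  205^33 ≡ 207;  205^55 ≡ 330;  205^66 ≡ 150;  205^110 ≡ 1.
Smallest exponent giving 1 is 110.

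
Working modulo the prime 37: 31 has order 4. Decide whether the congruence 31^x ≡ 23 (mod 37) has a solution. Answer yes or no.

⟨31⟩ has order 4; its elements mod 37 are {1, 6, 31, 36}.
23 is not in this set.

no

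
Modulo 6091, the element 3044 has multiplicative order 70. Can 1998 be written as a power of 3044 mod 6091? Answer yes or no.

no

1998 ∈ ⟨3044⟩ iff 1998^70 ≡ 1 (mod 6091), since |⟨3044⟩| = 70.
1998^70 mod 6091 = 66.
Since 66 ≠ 1, 1998 does not lie in the subgroup.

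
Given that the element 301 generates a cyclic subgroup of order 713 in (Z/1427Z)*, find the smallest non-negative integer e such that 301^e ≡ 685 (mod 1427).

45

Baby-step giant-step with m = ceil(sqrt(713)) = 27.
Baby table (301^j mod 1427 for j=0..26):
  0:1  1:301  2:700  3:931  4:539  5:988  6:572  7:932
  8:840  9:261  10:76  11:44  12:401  13:833  14:1008  15:884
  16:662  17:909  18:1052  19:1285  20:68  21:490  22:509  23:520
  24:977  25:115  26:367
Giant step factor: 301^(-27) ≡ 614 (mod 1427).
Scan 685·614^i mod 1427 for i = 0, 1, …:
  i=0: 685   i=1: 1052
Match at i=1, j=18: e = 1·27 + 18 = 45.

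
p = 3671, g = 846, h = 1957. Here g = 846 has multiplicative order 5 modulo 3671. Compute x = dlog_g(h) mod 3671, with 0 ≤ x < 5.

4

Successive powers of 846 modulo 3671:
  846^0=1  846^1=846  846^2=3542  846^3=996  846^4=1957
So 846^4 ≡ 1957 (mod 3671), giving x = 4.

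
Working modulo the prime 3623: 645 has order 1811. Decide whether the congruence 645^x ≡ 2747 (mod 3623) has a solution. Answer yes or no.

no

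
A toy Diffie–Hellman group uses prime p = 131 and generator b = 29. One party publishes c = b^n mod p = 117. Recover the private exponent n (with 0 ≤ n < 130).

Baby-step giant-step with m = ceil(sqrt(130)) = 12.
Baby table (29^j mod 131 for j=0..11):
  0:1  1:29  2:55  3:23  4:12  5:86  6:5  7:14
  8:13  9:115  10:60  11:37
Giant step factor: 29^(-12) ≡ 21 (mod 131).
Scan 117·21^i mod 131 for i = 0, 1, …:
  i=0: 117   i=1: 99   i=2: 114   i=3: 36
  i=4: 101   i=5: 25   i=6: 1
Match at i=6, j=0: n = 6·12 + 0 = 72.

72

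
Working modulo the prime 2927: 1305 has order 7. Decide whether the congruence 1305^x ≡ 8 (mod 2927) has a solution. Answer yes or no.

no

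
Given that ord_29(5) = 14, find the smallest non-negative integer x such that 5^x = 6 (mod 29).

Successive powers of 5 modulo 29:
  5^0=1  5^1=5  5^2=25  5^3=9  5^4=16  5^5=22
  5^6=23  5^7=28  5^8=24  5^9=4  5^10=20  5^11=13
  5^12=7  5^13=6
So 5^13 ≡ 6 (mod 29), giving x = 13.

13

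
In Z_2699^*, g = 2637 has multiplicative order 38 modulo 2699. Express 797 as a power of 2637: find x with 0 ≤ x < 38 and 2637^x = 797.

Successive powers of 2637 modulo 2699:
  2637^0=1  2637^1=2637  2637^2=1145  2637^3=1883  2637^4=2010  2637^5=2233
  2637^6=1902  2637^7=832  2637^8=2396  2637^9=2592  2637^10=1236  2637^11=1639
  2637^12=944  2637^13=850  2637^14=1280  2637^15=1610  2637^16=43  2637^17=33
  2637^18=653  2637^19=2698  2637^20=62  2637^21=1554  2637^22=816  2637^23=689
  2637^24=466  2637^25=797
So 2637^25 ≡ 797 (mod 2699), giving x = 25.

25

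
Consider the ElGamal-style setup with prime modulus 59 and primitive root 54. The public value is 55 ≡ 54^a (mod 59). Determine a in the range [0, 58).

39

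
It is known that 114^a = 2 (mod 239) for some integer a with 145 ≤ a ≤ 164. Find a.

164

Compute 114^145 mod 239 = 123, then multiply by 114 repeatedly:
  114^145=123  114^146=160  114^147=76  114^148=60  114^149=148
  114^150=142  114^151=175  114^152=113  114^153=215  114^154=132
  114^155=230  114^156=169  114^157=146  114^158=153  114^159=234
  114^160=147  114^161=28  114^162=85  114^163=130  114^164=2
Found 2 at exponent 164.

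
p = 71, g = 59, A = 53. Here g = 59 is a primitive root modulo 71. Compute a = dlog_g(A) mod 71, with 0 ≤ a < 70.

31

Baby-step giant-step with m = ceil(sqrt(70)) = 9.
Baby table (59^j mod 71 for j=0..8):
  0:1  1:59  2:2  3:47  4:4  5:23  6:8  7:46
  8:16
Giant step factor: 59^(-9) ≡ 44 (mod 71).
Scan 53·44^i mod 71 for i = 0, 1, …:
  i=0: 53   i=1: 60   i=2: 13   i=3: 4
Match at i=3, j=4: a = 3·9 + 4 = 31.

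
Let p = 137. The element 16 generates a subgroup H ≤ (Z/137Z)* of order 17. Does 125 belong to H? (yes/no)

125 ∈ ⟨16⟩ iff 125^17 ≡ 1 (mod 137), since |⟨16⟩| = 17.
125^17 mod 137 = 127.
Since 127 ≠ 1, 125 does not lie in the subgroup.

no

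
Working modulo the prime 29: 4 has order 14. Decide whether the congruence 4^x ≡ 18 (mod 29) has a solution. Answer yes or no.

no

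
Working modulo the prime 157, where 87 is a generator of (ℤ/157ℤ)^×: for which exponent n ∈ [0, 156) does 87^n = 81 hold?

Baby-step giant-step with m = ceil(sqrt(156)) = 13.
Baby table (87^j mod 157 for j=0..12):
  0:1  1:87  2:33  3:45  4:147  5:72  6:141  7:21
  8:100  9:65  10:3  11:104  12:99
Giant step factor: 87^(-13) ≡ 107 (mod 157).
Scan 81·107^i mod 157 for i = 0, 1, …:
  i=0: 81   i=1: 32   i=2: 127   i=3: 87
Match at i=3, j=1: n = 3·13 + 1 = 40.

40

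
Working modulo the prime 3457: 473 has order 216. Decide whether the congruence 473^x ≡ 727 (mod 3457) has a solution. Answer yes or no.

yes

727 ∈ ⟨473⟩ iff 727^216 ≡ 1 (mod 3457), since |⟨473⟩| = 216.
727^216 mod 3457 = 1.
Since 1 = 1, 727 lies in the subgroup.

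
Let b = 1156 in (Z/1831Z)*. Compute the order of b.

305

The order of 1156 must divide p − 1 = 1830 = 2 · 3 · 5 · 61.
Divisors: 1, 2, 3, 5, 6, 10, 15, 30, 61, 122, 183, 305, 366, 610, 915, 1830.
Check each in increasing order: 1156^1 ≡ 1156;  1156^2 ≡ 1537;  1156^3 ≡ 702;  1156^5 ≡ 515;  1156^6 ≡ 265;  1156^10 ≡ 1561;  1156^15 ≡ 106;  1156^30 ≡ 250;  1156^61 ≡ 571;  1156^122 ≡ 123;  1156^183 ≡ 655;  1156^305 ≡ 1.
Smallest exponent giving 1 is 305.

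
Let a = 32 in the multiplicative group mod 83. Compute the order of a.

82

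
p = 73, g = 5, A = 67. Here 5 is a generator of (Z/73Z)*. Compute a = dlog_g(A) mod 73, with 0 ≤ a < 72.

50

Baby-step giant-step with m = ceil(sqrt(72)) = 9.
Baby table (5^j mod 73 for j=0..8):
  0:1  1:5  2:25  3:52  4:41  5:59  6:3  7:15
  8:2
Giant step factor: 5^(-9) ≡ 22 (mod 73).
Scan 67·22^i mod 73 for i = 0, 1, …:
  i=0: 67   i=1: 14   i=2: 16   i=3: 60
  i=4: 6   i=5: 59
Match at i=5, j=5: a = 5·9 + 5 = 50.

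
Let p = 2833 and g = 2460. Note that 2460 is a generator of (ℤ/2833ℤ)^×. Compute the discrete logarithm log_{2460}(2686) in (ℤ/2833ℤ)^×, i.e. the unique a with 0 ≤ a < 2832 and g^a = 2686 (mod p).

274

Baby-step giant-step with m = ceil(sqrt(2832)) = 54.
Baby table (2460^j mod 2833 for j=0..53):
  0:1  1:2460  2:312  3:2610  4:1022  5:1249  6:1568  7:1567
  8:1940  9:1628  10:1851  11:829  12:2413  13:845  14:2111  15:171
  16:1376  17:2358  18:1529  19:1949  20:1104  21:1826  22:1655  23:279
  24:754  25:2058  26:109  27:1838  28:12  29:1190  30:911  31:157
  32:932  33:823  34:1818  35:1806  36:616  37:2538  38:2381  39:1449
  40:626  41:1641  42:2668  43:2052  44:2347  45:2799  46:1350  47:724
  48:1916  49:2081  50:29  51:515  52:549  53:2032
Giant step factor: 2460^(-54) ≡ 2363 (mod 2833).
Scan 2686·2363^i mod 2833 for i = 0, 1, …:
  i=0: 2686   i=1: 1098   i=2: 2379   i=3: 905
  i=4: 2433   i=5: 1022
Match at i=5, j=4: a = 5·54 + 4 = 274.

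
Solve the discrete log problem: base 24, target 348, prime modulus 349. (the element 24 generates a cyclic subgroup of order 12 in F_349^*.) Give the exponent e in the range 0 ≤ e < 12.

6

Successive powers of 24 modulo 349:
  24^0=1  24^1=24  24^2=227  24^3=213  24^4=226  24^5=189
  24^6=348
So 24^6 ≡ 348 (mod 349), giving e = 6.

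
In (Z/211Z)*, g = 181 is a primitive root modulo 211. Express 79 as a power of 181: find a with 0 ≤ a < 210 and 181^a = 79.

Baby-step giant-step with m = ceil(sqrt(210)) = 15.
Baby table (181^j mod 211 for j=0..14):
  0:1  1:181  2:56  3:8  4:182  5:26  6:64  7:190
  8:208  9:90  10:43  11:187  12:87  13:133  14:19
Giant step factor: 181^(-15) ≡ 67 (mod 211).
Scan 79·67^i mod 211 for i = 0, 1, …:
  i=0: 79   i=1: 18   i=2: 151   i=3: 200
  i=4: 107   i=5: 206   i=6: 87
Match at i=6, j=12: a = 6·15 + 12 = 102.

102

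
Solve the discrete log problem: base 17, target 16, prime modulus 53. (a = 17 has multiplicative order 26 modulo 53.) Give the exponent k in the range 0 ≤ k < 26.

16

Successive powers of 17 modulo 53:
  17^0=1  17^1=17  17^2=24  17^3=37  17^4=46  17^5=40
  17^6=44  17^7=6  17^8=49  17^9=38  17^10=10  17^11=11
  17^12=28  17^13=52  17^14=36  17^15=29  17^16=16
So 17^16 ≡ 16 (mod 53), giving k = 16.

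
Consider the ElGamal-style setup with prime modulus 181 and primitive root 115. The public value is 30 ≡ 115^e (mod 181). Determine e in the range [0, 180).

57

Baby-step giant-step with m = ceil(sqrt(180)) = 14.
Baby table (115^j mod 181 for j=0..13):
  0:1  1:115  2:12  3:113  4:144  5:89  6:99  7:163
  8:102  9:146  10:138  11:123  12:27  13:28
Giant step factor: 115^(-14) ≡ 100 (mod 181).
Scan 30·100^i mod 181 for i = 0, 1, …:
  i=0: 30   i=1: 104   i=2: 83   i=3: 155
  i=4: 115
Match at i=4, j=1: e = 4·14 + 1 = 57.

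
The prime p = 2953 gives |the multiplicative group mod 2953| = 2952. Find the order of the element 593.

The order of 593 must divide p − 1 = 2952 = 2^3 · 3^2 · 41.
Divisors: 1, 2, 3, 4, 6, 8, 9, 12, 18, 24, 36, 41, 72, 82, 123, 164, 246, 328, 369, 492, 738, 984, 1476, 2952.
Check each in increasing order: 593^1 ≡ 593;  593^2 ≡ 242;  593^3 ≡ 1762;  593^4 ≡ 2457;  593^6 ≡ 1041;  593^8 ≡ 917;  593^9 ≡ 429;  593^12 ≡ 2883;  593^18 ≡ 955;  593^24 ≡ 1947;  593^36 ≡ 2501;  593^41 ≡ 1796;  593^72 ≡ 547;  593^82 ≡ 940;  593^123 ≡ 2077;  593^164 ≡ 653;  593^246 ≡ 2549;  593^328 ≡ 1177;  593^369 ≡ 2497;  593^492 ≡ 801;  593^738 ≡ 1226;  593^984 ≡ 800;  593^1476 ≡ 2952;  593^2952 ≡ 1.
Smallest exponent giving 1 is 2952.

2952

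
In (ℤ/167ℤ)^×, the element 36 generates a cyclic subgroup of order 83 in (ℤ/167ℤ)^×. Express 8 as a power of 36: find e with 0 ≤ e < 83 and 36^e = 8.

50

Baby-step giant-step with m = ceil(sqrt(83)) = 10.
Baby table (36^j mod 167 for j=0..9):
  0:1  1:36  2:127  3:63  4:97  5:152  6:128  7:99
  8:57  9:48
Giant step factor: 36^(-10) ≡ 72 (mod 167).
Scan 8·72^i mod 167 for i = 0, 1, …:
  i=0: 8   i=1: 75   i=2: 56   i=3: 24
  i=4: 58   i=5: 1
Match at i=5, j=0: e = 5·10 + 0 = 50.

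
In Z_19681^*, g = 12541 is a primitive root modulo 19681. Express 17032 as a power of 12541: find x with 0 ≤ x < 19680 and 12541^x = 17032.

16068

Baby-step giant-step with m = ceil(sqrt(19680)) = 141.
Baby table (12541^j mod 19681 for j=0..140):
  0:1  1:12541  2:5810  3:4148  4:3185  5:10336  6:4710  7:5429
  8:8510  9:13528  10:4428  11:11447  12:3613  13:4971  14:11584  15:9483
  16:13701  17:9111  18:12846  19:12701  20:4908  21:8741  22:17392  23:8230
  24:5266  25:11151  26:11186  27:17139  28:3998  29:11411  30:4800  31:12302
  32:23  33:12909  34:15544  35:16680  36:14212  37:1556  38:9925  39:6781
  40:18601  41:15929  42:3439  43:7428  44:4375  45:15928  46:10579  47:1618
  48:227  49:12743  50:243  51:16589  52:14479  53:4233  54:6396  55:12161
  56:3032  57:620  58:1425  59:577  60:13230  61:6600  62:11995  63:7412
  64:529  65:1692  66:3254  67:9701  68:11980  69:16107  70:11784  71:18196
  72:14522  73:12109  74:373  75:13396  76:2220  77:12086  78:7145  79:17533
  80:5221  81:17555  82:5589  83:7608  84:18121  85:18635  86:9341  87:4169
  88:10693  89:14260  90:13094  91:13271  92:9075  93:14033  94:351  95:13028
  96:12167  97:19235  98:15799  99:6632  100:6  101:16203  102:15179  103:5207
  104:19110  105:2973  106:8579  107:12893  108:11698  109:2444  110:6887  111:9639
  112:1997  113:10145  114:10461  115:17536  116:3482  117:15304  118:18033  119:17163
  120:9767  121:13084  122:5947  123:10018  124:11915  125:7863  126:8073  127:4429
  128:4307  129:9423  130:9119  131:14769  132:138  133:18411  134:14540  135:1675
  136:6548  137:9336  138:507  139:1324  140:13201
Giant step factor: 12541^(-141) ≡ 12590 (mod 19681).
Scan 17032·12590^i mod 19681 for i = 0, 1, …:
  i=0: 17032   i=1: 8385   i=2: 17947   i=3: 14850
  i=4: 11681   i=5: 7358   i=6: 18434   i=7: 5708
  i=8: 8389   i=9: 9264     …   i=112: 1196
  i=113: 1675
Match at i=113, j=135: x = 113·141 + 135 = 16068.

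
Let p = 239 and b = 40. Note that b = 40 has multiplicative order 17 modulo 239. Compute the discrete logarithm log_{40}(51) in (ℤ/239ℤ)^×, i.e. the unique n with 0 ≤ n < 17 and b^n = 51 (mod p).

Successive powers of 40 modulo 239:
  40^0=1  40^1=40  40^2=166  40^3=187  40^4=71  40^5=211
  40^6=75  40^7=132  40^8=22  40^9=163  40^10=67  40^11=51
So 40^11 ≡ 51 (mod 239), giving n = 11.

11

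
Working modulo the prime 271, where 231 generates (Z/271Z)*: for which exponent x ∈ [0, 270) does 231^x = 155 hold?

Baby-step giant-step with m = ceil(sqrt(270)) = 17.
Baby table (231^j mod 271 for j=0..16):
  0:1  1:231  2:245  3:227  4:134  5:60  6:39  7:66
  8:70  9:181  10:77  11:172  12:166  13:135  14:20  15:13
  16:22
Giant step factor: 231^(-17) ≡ 182 (mod 271).
Scan 155·182^i mod 271 for i = 0, 1, …:
  i=0: 155   i=1: 26   i=2: 125   i=3: 257
  i=4: 162   i=5: 216   i=6: 17   i=7: 113
  i=8: 241   i=9: 231
Match at i=9, j=1: x = 9·17 + 1 = 154.

154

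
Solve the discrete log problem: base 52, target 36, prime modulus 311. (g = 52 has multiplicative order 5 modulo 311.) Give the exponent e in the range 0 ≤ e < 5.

3

Successive powers of 52 modulo 311:
  52^0=1  52^1=52  52^2=216  52^3=36
So 52^3 ≡ 36 (mod 311), giving e = 3.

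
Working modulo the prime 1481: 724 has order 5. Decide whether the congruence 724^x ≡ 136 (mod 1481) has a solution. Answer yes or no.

yes

136 ∈ ⟨724⟩ iff 136^5 ≡ 1 (mod 1481), since |⟨724⟩| = 5.
136^5 mod 1481 = 1.
Since 1 = 1, 136 lies in the subgroup.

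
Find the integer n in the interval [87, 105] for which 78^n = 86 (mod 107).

Compute 78^87 mod 107 = 45, then multiply by 78 repeatedly:
  78^87=45  78^88=86
Found 86 at exponent 88.

88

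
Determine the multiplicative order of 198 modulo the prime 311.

62

The order of 198 must divide p − 1 = 310 = 2 · 5 · 31.
Divisors: 1, 2, 5, 10, 31, 62, 155, 310.
Check each in increasing order: 198^1 ≡ 198;  198^2 ≡ 18;  198^5 ≡ 86;  198^10 ≡ 243;  198^31 ≡ 310;  198^62 ≡ 1.
Smallest exponent giving 1 is 62.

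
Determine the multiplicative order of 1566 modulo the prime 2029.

2028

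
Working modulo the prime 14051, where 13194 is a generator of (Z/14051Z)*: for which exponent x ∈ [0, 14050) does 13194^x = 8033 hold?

Baby-step giant-step with m = ceil(sqrt(14050)) = 119.
Baby table (13194^j mod 14051 for j=0..118):
  0:1  1:13194  2:3797  3:5803  4:883  5:2023  6:8613  7:9485
  8:6884  9:1832  10:3688  11:859  12:8540  13:1791  14:10723  15:13794
  16:9484  17:7741  18:12086  19:11936  20:14027  21:6517  22:7229  23:1238
  24:6910  25:7652  26:4053  27:11227  28:3396  29:12236  30:9845  31:7486
  32:5805  33:13220  34:9617  35:6168  36:11251  37:10930  38:5007  39:8607
  40:576  41:12204  42:9167  43:12441  44:2772  45:13066  46:1085  47:11572
  48:2802  49:1407  50:2587  51:2999  52:1190  53:5893  54:8059  55:6529
  56:10996  57:4649  58:6291  59:4197  60:227  61:2175  62:4808  63:10538
  64:3727  65:9589  66:2062  67:3292  68:3007  69:8385  70:8167  71:12330
  72:13593  73:13129  74:3298  75:11916  76:3065  77:832  78:3577  79:11680
  80:8603  81:4004  82:11067  83:6  84:8909  85:8731  86:6716  87:5298
  88:12138  89:9525  90:706  91:13202  92:10992  93:8077  94:5154  95:9087
  96:10746  97:8134  98:12509  99:700  100:4293  101:2261  102:1361  103:13907
  104:11000  105:1221  106:7428  107:13358  108:3759  109:10267  110:11158  111:6325
  112:3161  113:2866  114:2763  115:6728  116:9065  117:1498  118:8906
Giant step factor: 13194^(-119) ≡ 11250 (mod 14051).
Scan 8033·11250^i mod 14051 for i = 0, 1, …:
  i=0: 8033   i=1: 9269   i=2: 3779   i=3: 9475
  i=4: 2864   i=5: 1057   i=6: 4104   i=7: 12465
  i=8: 2270   i=9: 6833     …   i=102: 8272
  i=103: 227
Match at i=103, j=60: x = 103·119 + 60 = 12317.

12317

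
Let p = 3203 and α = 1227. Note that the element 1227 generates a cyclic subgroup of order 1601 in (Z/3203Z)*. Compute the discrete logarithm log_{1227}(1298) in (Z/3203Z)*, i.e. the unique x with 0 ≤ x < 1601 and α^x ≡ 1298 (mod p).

Baby-step giant-step with m = ceil(sqrt(1601)) = 41.
Baby table (1227^j mod 3203 for j=0..40):
  0:1  1:1227  2:119  3:1878  4:1349  5:2475  6:381  7:3052
  8:497  9:1249  10:1489  11:1293  12:1026  13:123  14:380  15:1825
  16:378  17:2574  18:140  19:2021  20:645  21:274  22:3086  23:576
  24:2092  25:1281  26:2317  27:1898  28:265  29:1652  30:2708  31:1205
  32:1952  33:2463  34:1672  35:1624  36:382  37:1076  38:616  39:3127
  40:2838
Giant step factor: 1227^(-41) ≡ 2398 (mod 3203).
Scan 1298·2398^i mod 3203 for i = 0, 1, …:
  i=0: 1298   i=1: 2491   i=2: 3026   i=3: 1553
  i=4: 2208   i=5: 225   i=6: 1446   i=7: 1862
  i=8: 94   i=9: 1202     …   i=37: 73
  i=38: 2092
Match at i=38, j=24: x = 38·41 + 24 = 1582.

1582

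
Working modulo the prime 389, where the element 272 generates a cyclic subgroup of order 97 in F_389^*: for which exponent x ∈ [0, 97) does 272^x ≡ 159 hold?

12

Baby-step giant-step with m = ceil(sqrt(97)) = 10.
Baby table (272^j mod 389 for j=0..9):
  0:1  1:272  2:74  3:289  4:30  5:380  6:275  7:112
  8:122  9:119
Giant step factor: 272^(-10) ≡ 365 (mod 389).
Scan 159·365^i mod 389 for i = 0, 1, …:
  i=0: 159   i=1: 74
Match at i=1, j=2: x = 1·10 + 2 = 12.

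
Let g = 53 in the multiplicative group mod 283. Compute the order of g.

94

The order of 53 must divide p − 1 = 282 = 2 · 3 · 47.
Divisors: 1, 2, 3, 6, 47, 94, 141, 282.
Check each in increasing order: 53^1 ≡ 53;  53^2 ≡ 262;  53^3 ≡ 19;  53^6 ≡ 78;  53^47 ≡ 282;  53^94 ≡ 1.
Smallest exponent giving 1 is 94.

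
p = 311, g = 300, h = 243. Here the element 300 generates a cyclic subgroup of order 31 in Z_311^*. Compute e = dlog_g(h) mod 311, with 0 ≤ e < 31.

Successive powers of 300 modulo 311:
  300^0=1  300^1=300  300^2=121  300^3=224  300^4=24  300^5=47
  300^6=105  300^7=89  300^8=265  300^9=195  300^10=32  300^11=270
  300^12=140  300^13=15  300^14=146  300^15=260  300^16=250  300^17=49
  300^18=83  300^19=20  300^20=91  300^21=243
So 300^21 ≡ 243 (mod 311), giving e = 21.

21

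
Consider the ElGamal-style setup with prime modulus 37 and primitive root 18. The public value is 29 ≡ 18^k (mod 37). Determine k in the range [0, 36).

33

Successive powers of 18 modulo 37:
  18^0=1  18^1=18  18^2=28  18^3=23  18^4=7  18^5=15
  18^6=11  18^7=13  18^8=12  18^9=31  18^10=3  18^11=17
  18^12=10  18^13=32  18^14=21  18^15=8  18^16=33  18^17=2
  18^18=36  18^19=19  18^20=9  18^21=14  18^22=30  18^23=22
  18^24=26  18^25=24  18^26=25  18^27=6  18^28=34  18^29=20
  18^30=27  18^31=5  18^32=16  18^33=29
So 18^33 ≡ 29 (mod 37), giving k = 33.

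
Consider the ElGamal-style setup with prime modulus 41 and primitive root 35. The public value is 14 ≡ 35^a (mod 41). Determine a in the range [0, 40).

5

Successive powers of 35 modulo 41:
  35^0=1  35^1=35  35^2=36  35^3=30  35^4=25  35^5=14
So 35^5 ≡ 14 (mod 41), giving a = 5.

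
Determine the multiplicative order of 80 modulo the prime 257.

256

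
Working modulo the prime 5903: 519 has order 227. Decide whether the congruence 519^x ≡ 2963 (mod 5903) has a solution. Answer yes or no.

yes

2963 ∈ ⟨519⟩ iff 2963^227 ≡ 1 (mod 5903), since |⟨519⟩| = 227.
2963^227 mod 5903 = 1.
Since 1 = 1, 2963 lies in the subgroup.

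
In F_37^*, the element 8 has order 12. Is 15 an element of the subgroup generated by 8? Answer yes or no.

15 ∈ ⟨8⟩ iff 15^12 ≡ 1 (mod 37), since |⟨8⟩| = 12.
15^12 mod 37 = 26.
Since 26 ≠ 1, 15 does not lie in the subgroup.

no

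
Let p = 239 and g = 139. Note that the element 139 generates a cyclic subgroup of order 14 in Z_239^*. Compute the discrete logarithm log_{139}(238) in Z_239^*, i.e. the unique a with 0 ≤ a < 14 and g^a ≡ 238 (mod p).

Successive powers of 139 modulo 239:
  139^0=1  139^1=139  139^2=201  139^3=215  139^4=10  139^5=195
  139^6=98  139^7=238
So 139^7 ≡ 238 (mod 239), giving a = 7.

7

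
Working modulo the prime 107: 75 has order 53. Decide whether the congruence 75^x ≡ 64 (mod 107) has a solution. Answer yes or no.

yes

64 ∈ ⟨75⟩ iff 64^53 ≡ 1 (mod 107), since |⟨75⟩| = 53.
64^53 mod 107 = 1.
Since 1 = 1, 64 lies in the subgroup.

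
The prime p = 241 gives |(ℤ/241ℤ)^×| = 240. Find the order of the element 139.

80

The order of 139 must divide p − 1 = 240 = 2^4 · 3 · 5.
Divisors: 1, 2, 3, 4, 5, 6, 8, 10, 12, 15, 16, 20, 24, 30, 40, 48, 60, 80, 120, 240.
Check each in increasing order: 139^1 ≡ 139;  139^2 ≡ 41;  139^3 ≡ 156;  139^4 ≡ 235;  139^5 ≡ 130;  139^6 ≡ 236;  139^8 ≡ 36;  139^10 ≡ 30;  139^12 ≡ 25;  139^15 ≡ 44;  139^16 ≡ 91;  139^20 ≡ 177;  139^24 ≡ 143;  139^30 ≡ 8;  139^40 ≡ 240;  139^48 ≡ 205;  139^60 ≡ 64;  139^80 ≡ 1.
Smallest exponent giving 1 is 80.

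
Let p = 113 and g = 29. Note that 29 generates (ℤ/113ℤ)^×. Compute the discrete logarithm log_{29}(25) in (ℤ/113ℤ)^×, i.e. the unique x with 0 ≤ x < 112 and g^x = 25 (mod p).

22

Successive powers of 29 modulo 113:
  29^0=1  29^1=29  29^2=50  29^3=94  29^4=14  29^5=67
  29^6=22  29^7=73  29^8=83  29^9=34  29^10=82  29^11=5
  29^12=32  29^13=24  29^14=18  29^15=70  29^16=109  29^17=110
  29^18=26  29^19=76  29^20=57  29^21=71  29^22=25
So 29^22 ≡ 25 (mod 113), giving x = 22.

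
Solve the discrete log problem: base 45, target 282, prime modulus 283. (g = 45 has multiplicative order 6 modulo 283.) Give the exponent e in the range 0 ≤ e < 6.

Successive powers of 45 modulo 283:
  45^0=1  45^1=45  45^2=44  45^3=282
So 45^3 ≡ 282 (mod 283), giving e = 3.

3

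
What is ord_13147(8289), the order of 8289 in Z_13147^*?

The order of 8289 must divide p − 1 = 13146 = 2 · 3 · 7 · 313.
Divisors: 1, 2, 3, 6, 7, 14, 21, 42, 313, 626, 939, 1878, 2191, 4382, 6573, 13146.
Check each in increasing order: 8289^1 ≡ 8289;  8289^2 ≡ 1299;  8289^3 ≡ 18;  8289^6 ≡ 324;  8289^7 ≡ 3648;  8289^14 ≡ 3140;  8289^21 ≡ 3683;  8289^42 ≡ 9932;  8289^313 ≡ 2365;  8289^626 ≡ 5750;  8289^939 ≡ 4752;  8289^1878 ≡ 8105;  8289^2191 ≡ 13146;  8289^4382 ≡ 1.
Smallest exponent giving 1 is 4382.

4382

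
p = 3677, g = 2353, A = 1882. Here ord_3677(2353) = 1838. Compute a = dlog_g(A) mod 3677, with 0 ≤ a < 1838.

1706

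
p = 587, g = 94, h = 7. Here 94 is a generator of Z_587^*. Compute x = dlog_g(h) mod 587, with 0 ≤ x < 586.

386

Baby-step giant-step with m = ceil(sqrt(586)) = 25.
Baby table (94^j mod 587 for j=0..24):
  0:1  1:94  2:31  3:566  4:374  5:523  6:441  7:364
  8:170  9:131  10:574  11:539  12:184  13:273  14:421  15:245
  16:137  17:551  18:138  19:58  20:169  21:37  22:543  23:560
  24:397
Giant step factor: 94^(-25) ≡ 54 (mod 587).
Scan 7·54^i mod 587 for i = 0, 1, …:
  i=0: 7   i=1: 378   i=2: 454   i=3: 449
  i=4: 179   i=5: 274   i=6: 121   i=7: 77
  i=8: 49   i=9: 298     …   i=14: 260
  i=15: 539
Match at i=15, j=11: x = 15·25 + 11 = 386.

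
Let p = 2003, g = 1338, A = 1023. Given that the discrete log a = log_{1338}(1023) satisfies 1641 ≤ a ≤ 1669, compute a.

Compute 1338^1641 mod 2003 = 634, then multiply by 1338 repeatedly:
  1338^1641=634  1338^1642=1023
Found 1023 at exponent 1642.

1642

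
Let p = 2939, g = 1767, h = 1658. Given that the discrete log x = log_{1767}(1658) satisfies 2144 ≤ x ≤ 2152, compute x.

Compute 1767^2144 mod 2939 = 2651, then multiply by 1767 repeatedly:
  1767^2144=2651  1767^2145=2490  1767^2146=147  1767^2147=1117  1767^2148=1670
  1767^2149=134  1767^2150=1658
Found 1658 at exponent 2150.

2150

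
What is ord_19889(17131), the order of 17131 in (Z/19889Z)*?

1808

The order of 17131 must divide p − 1 = 19888 = 2^4 · 11 · 113.
Divisors: 1, 2, 4, 8, 11, 16, 22, 44, 88, 113, 176, 226, 452, 904, 1243, 1808, 2486, 4972, 9944, 19888.
Check each in increasing order: 17131^1 ≡ 17131;  17131^2 ≡ 8966;  17131^4 ≡ 17707;  17131^8 ≡ 7653;  17131^11 ≡ 18790;  17131^16 ≡ 15193;  17131^22 ≡ 14461;  17131^44 ≡ 7575;  17131^88 ≡ 860;  17131^113 ≡ 15145;  17131^176 ≡ 3707;  17131^226 ≡ 11077;  17131^452 ≡ 4688;  17131^904 ≡ 19888;  17131^1243 ≡ 2550;  17131^1808 ≡ 1.
Smallest exponent giving 1 is 1808.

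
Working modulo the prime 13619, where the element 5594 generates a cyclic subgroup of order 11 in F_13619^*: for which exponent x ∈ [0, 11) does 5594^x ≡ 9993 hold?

2

Successive powers of 5594 modulo 13619:
  5594^0=1  5594^1=5594  5594^2=9993
So 5594^2 ≡ 9993 (mod 13619), giving x = 2.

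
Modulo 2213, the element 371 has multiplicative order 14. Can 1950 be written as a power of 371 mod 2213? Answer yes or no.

no

⟨371⟩ has order 14; its elements mod 2213 are {1, 164, 340, 371, 435, 524, 1093, 1120, 1689, 1778, 1842, 1873, 2049, 2212}.
1950 is not in this set.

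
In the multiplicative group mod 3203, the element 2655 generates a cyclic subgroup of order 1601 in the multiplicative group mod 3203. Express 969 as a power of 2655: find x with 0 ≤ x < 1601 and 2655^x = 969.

Baby-step giant-step with m = ceil(sqrt(1601)) = 41.
Baby table (2655^j mod 3203 for j=0..40):
  0:1  1:2655  2:2425  3:345  4:3120  5:642  6:514  7:192
  8:483  9:1165  10:2180  11:79  12:1550  13:2598  14:1631  15:3052
  16:2673  17:2170  18:2356  19:2924  20:2351  21:2461  22:3038  23:736
  24:250  25:729  26:883  27:2972  28:1671  29:350  30:380  31:3158
  32:2239  33:2980  34:490  35:532  36:3140  37:2494  38:969  39:686
  40:2026
Giant step factor: 2655^(-41) ≡ 2513 (mod 3203).
Scan 969·2513^i mod 3203 for i = 0, 1, …:
  i=0: 969
Match at i=0, j=38: x = 0·41 + 38 = 38.

38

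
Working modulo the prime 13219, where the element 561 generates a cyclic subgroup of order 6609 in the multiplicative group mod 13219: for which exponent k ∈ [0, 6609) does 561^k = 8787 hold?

2434

Baby-step giant-step with m = ceil(sqrt(6609)) = 82.
Baby table (561^j mod 13219 for j=0..81):
  0:1  1:561  2:10684  3:5517  4:1791  5:107  6:7151  7:6354
  8:8683  9:6571  10:11449  11:11674  12:5709  13:3751  14:2490  15:8895
  16:6532  17:2789  18:4787  19:2050  20:13216  21:11536  22:7605  23:9887
  24:7846  25:12898  26:4985  27:7376  28:389  29:6725  30:5310  31:4635
  32:9311  33:1966  34:5749  35:12972  36:6842  37:4852  38:12077  39:7069
  40:9  41:5049  42:3623  43:9996  44:2900  45:963  46:11483  47:4310
  48:12052  49:6263  50:10508  51:12533  52:11724  53:7321  54:9191  55:741
  56:5912  57:11882  58:3426  59:5231  60:13192  61:11291  62:2350  63:9669
  64:4519  65:10330  66:5208  67:289  68:3501  69:7649  70:8133  71:2058
  72:4485  73:4475  74:12084  75:10996  76:8702  77:4011  78:2941  79:10745
  80:81  81:5784
Giant step factor: 561^(-82) ≡ 6617 (mod 13219).
Scan 8787·6617^i mod 13219 for i = 0, 1, …:
  i=0: 8787   i=1: 6417   i=2: 1861   i=3: 7348
  i=4: 2234   i=5: 3536   i=6: 82   i=7: 615
  i=8: 11222   i=9: 4851     …   i=28: 13126
  i=29: 5912
Match at i=29, j=56: k = 29·82 + 56 = 2434.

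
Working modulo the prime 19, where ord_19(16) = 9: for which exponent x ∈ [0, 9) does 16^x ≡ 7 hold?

6

Successive powers of 16 modulo 19:
  16^0=1  16^1=16  16^2=9  16^3=11  16^4=5  16^5=4
  16^6=7
So 16^6 ≡ 7 (mod 19), giving x = 6.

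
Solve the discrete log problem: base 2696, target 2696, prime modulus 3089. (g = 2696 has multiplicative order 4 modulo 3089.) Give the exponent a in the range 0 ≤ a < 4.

1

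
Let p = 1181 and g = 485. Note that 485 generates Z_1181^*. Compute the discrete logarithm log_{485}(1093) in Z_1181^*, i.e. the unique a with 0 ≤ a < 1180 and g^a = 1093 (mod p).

Baby-step giant-step with m = ceil(sqrt(1180)) = 35.
Baby table (485^j mod 1181 for j=0..34):
  0:1  1:485  2:206  3:706  4:1101  5:173  6:54  7:208
  8:495  9:332  10:404  11:1075  12:554  13:603  14:748  15:213
  16:558  17:181  18:391  19:675  20:238  21:873  22:607  23:326
  24:1037  25:1020  26:1042  27:1083  28:891  29:1070  30:491  31:754
  32:761  33:613  34:874
Giant step factor: 485^(-35) ≡ 345 (mod 1181).
Scan 1093·345^i mod 1181 for i = 0, 1, …:
  i=0: 1093   i=1: 346   i=2: 89   i=3: 1180
  i=4: 836   i=5: 256   i=6: 926   i=7: 600
  i=8: 325   i=9: 1111     …   i=18: 1179
  i=19: 491
Match at i=19, j=30: a = 19·35 + 30 = 695.

695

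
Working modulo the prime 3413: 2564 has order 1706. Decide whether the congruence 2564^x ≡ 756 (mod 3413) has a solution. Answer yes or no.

no

756 ∈ ⟨2564⟩ iff 756^1706 ≡ 1 (mod 3413), since |⟨2564⟩| = 1706.
756^1706 mod 3413 = 3412.
Since 3412 ≠ 1, 756 does not lie in the subgroup.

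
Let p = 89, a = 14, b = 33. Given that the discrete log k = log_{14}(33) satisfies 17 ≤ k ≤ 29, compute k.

29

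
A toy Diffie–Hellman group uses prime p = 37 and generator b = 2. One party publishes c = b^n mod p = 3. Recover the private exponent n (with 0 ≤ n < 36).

Successive powers of 2 modulo 37:
  2^0=1  2^1=2  2^2=4  2^3=8  2^4=16  2^5=32
  2^6=27  2^7=17  2^8=34  2^9=31  2^10=25  2^11=13
  2^12=26  2^13=15  2^14=30  2^15=23  2^16=9  2^17=18
  2^18=36  2^19=35  2^20=33  2^21=29  2^22=21  2^23=5
  2^24=10  2^25=20  2^26=3
So 2^26 ≡ 3 (mod 37), giving n = 26.

26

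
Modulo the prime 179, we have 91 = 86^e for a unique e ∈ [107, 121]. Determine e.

Compute 86^107 mod 179 = 33, then multiply by 86 repeatedly:
  86^107=33  86^108=153  86^109=91
Found 91 at exponent 109.

109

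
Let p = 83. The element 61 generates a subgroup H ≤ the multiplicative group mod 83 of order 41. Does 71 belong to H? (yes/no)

no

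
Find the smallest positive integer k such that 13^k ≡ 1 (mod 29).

The order of 13 must divide p − 1 = 28 = 2^2 · 7.
Divisors: 1, 2, 4, 7, 14, 28.
Check each in increasing order: 13^1 ≡ 13;  13^2 ≡ 24;  13^4 ≡ 25;  13^7 ≡ 28;  13^14 ≡ 1.
Smallest exponent giving 1 is 14.

14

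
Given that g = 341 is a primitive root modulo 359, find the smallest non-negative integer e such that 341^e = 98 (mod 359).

252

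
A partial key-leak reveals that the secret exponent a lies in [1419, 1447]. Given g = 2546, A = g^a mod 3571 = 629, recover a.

1425

Compute 2546^1419 mod 3571 = 2098, then multiply by 2546 repeatedly:
  2546^1419=2098  2546^1420=2863  2546^1421=787  2546^1422=371  2546^1423=1822
  2546^1424=83  2546^1425=629
Found 629 at exponent 1425.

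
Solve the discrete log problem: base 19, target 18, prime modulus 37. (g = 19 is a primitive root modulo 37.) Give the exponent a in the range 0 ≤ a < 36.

Successive powers of 19 modulo 37:
  19^0=1  19^1=19  19^2=28  19^3=14  19^4=7  19^5=22
  19^6=11  19^7=24  19^8=12  19^9=6  19^10=3  19^11=20
  19^12=10  19^13=5  19^14=21  19^15=29  19^16=33  19^17=35
  19^18=36  19^19=18
So 19^19 ≡ 18 (mod 37), giving a = 19.

19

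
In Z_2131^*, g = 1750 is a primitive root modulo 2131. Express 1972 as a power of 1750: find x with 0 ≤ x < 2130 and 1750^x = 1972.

672

Baby-step giant-step with m = ceil(sqrt(2130)) = 47.
Baby table (1750^j mod 2131 for j=0..46):
  0:1  1:1750  2:253  3:1633  4:79  5:1866  6:808  7:1147
  8:1979  9:375  10:2033  11:1111  12:778  13:1922  14:782  15:398
  16:1794  17:537  18:2110  19:1608  20:1080  21:1934  22:472  23:1303
  24:80  25:1485  26:1061  27:649  28:2058  29:110  30:710  31:127
  32:626  33:166  34:684  35:1509  36:441  37:328  38:761  39:2006
  40:743  41:340  42:451  43:780  44:1160  45:1288  46:1533
Giant step factor: 1750^(-47) ≡ 250 (mod 2131).
Scan 1972·250^i mod 2131 for i = 0, 1, …:
  i=0: 1972   i=1: 739   i=2: 1484   i=3: 206
  i=4: 356   i=5: 1629   i=6: 229   i=7: 1844
  i=8: 704   i=9: 1258     …   i=13: 668
  i=14: 782
Match at i=14, j=14: x = 14·47 + 14 = 672.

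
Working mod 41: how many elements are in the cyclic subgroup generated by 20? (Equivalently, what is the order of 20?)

20

The order of 20 must divide p − 1 = 40 = 2^3 · 5.
Divisors: 1, 2, 4, 5, 8, 10, 20, 40.
Check each in increasing order: 20^1 ≡ 20;  20^2 ≡ 31;  20^4 ≡ 18;  20^5 ≡ 32;  20^8 ≡ 37;  20^10 ≡ 40;  20^20 ≡ 1.
Smallest exponent giving 1 is 20.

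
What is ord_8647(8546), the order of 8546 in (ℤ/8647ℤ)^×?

The order of 8546 must divide p − 1 = 8646 = 2 · 3 · 11 · 131.
Divisors: 1, 2, 3, 6, 11, 22, 33, 66, 131, 262, 393, 786, 1441, 2882, 4323, 8646.
Check each in increasing order: 8546^1 ≡ 8546;  8546^2 ≡ 1554;  8546^3 ≡ 7339;  8546^6 ≡ 7405;  8546^11 ≡ 2706;  8546^22 ≡ 7074;  8546^33 ≡ 6433;  8546^66 ≡ 7594;  8546^131 ≡ 2035;  8546^262 ≡ 7959;  8546^393 ≡ 734;  8546^786 ≡ 2642;  8546^1441 ≡ 1.
Smallest exponent giving 1 is 1441.

1441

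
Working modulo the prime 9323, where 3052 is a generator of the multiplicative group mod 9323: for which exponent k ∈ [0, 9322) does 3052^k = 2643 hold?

1849

Baby-step giant-step with m = ceil(sqrt(9322)) = 97.
Baby table (3052^j mod 9323 for j=0..96):
  0:1  1:3052  2:1027  3:1876  4:1230  5:6114  6:4605  7:4699
  8:2574  9:5882  10:5089  11:8833  12:5523  13:212  14:3737  15:3295
  16:6146  17:9039  18:271  19:6668  20:7950  21:4954  22:7025  23:6723
  24:7996  25:5501  26:7652  27:9112  28:8638  29:7055  30:5053  31:1514
  32:5843  33:7260  34:6072  35:6943  36:8180  37:7689  38:837  39:22
  40:1883  41:3948  42:3980  43:8414  44:3986  45:8080  46:825  47:690
  48:8205  49:82  50:7866  51:307  52:4664  53:7630  54:7229  55:4690
  56:3075  57:5962  58:6851  59:7086  60:6435  61:5382  62:8061  63:8098
  64:9146  65:530  66:4681  67:3576  68:6042  69:8613  70:5339  71:7347
  72:1229  73:3062  74:3578  75:2823  76:1344  77:9091  78:484  79:4134
  80:2949  81:3653  82:7971  83:3785  84:623  85:8827  86:5857  87:3373
  88:1804  89:5238  90:6754  91:55  92:46  93:547  94:627  95:2389
  96:642
Giant step factor: 3052^(-97) ≡ 6 (mod 9323).
Scan 2643·6^i mod 9323 for i = 0, 1, …:
  i=0: 2643   i=1: 6535   i=2: 1918   i=3: 2185
  i=4: 3787   i=5: 4076   i=6: 5810   i=7: 6891
  i=8: 4054   i=9: 5678     …   i=18: 5429
  i=19: 4605
Match at i=19, j=6: k = 19·97 + 6 = 1849.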